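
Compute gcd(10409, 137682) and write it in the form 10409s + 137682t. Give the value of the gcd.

1

Apply Euclid's algorithm to 137682 and 10409:
137682 = 13×10409 + 2365
10409 = 4×2365 + 949
2365 = 2×949 + 467
949 = 2×467 + 15
467 = 31×15 + 2
15 = 7×2 + 1
2 = 2×1 + 0
gcd(10409, 137682) = 1.
Express as a combination:
1 = 15 − 7·2
1 = −7·467 + 218·15
1 = 218·949 − 443·467
1 = −443·2365 + 1104·949
1 = 1104·10409 − 4859·2365
1 = −4859·137682 + 64271·10409
So 1 = (-4859)·137682 + (64271)·10409.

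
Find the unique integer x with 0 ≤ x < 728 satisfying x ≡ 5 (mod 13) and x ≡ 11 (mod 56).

Write x = 5 + 13·k. Then 13·k ≡ 11 − 5 ≡ 6 (mod 56).
Need 13⁻¹ mod 56. Extended Euclid on (56, 13):
56 = 4*13 + 4
13 = 3*4 + 1
4 = 4*1 + 0
Back-substitute:
1 = 13 − 3·4
1 = −3·56 + 13·13
13⁻¹ ≡ 13 (mod 56), so k ≡ 13·6 ≡ 22 (mod 56).
x = 5 + 13·22 = 291.

291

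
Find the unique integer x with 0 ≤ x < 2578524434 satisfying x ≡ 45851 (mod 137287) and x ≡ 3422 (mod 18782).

758007378

Write x = 45851 + 137287·k. Then 137287·k ≡ 3422 − 45851 ≡ 13917 (mod 18782).
Need 137287⁻¹ mod 18782. Extended Euclid on (18782, 5813):
18782 = 3·5813 + 1343
5813 = 4·1343 + 441
1343 = 3·441 + 20
441 = 22·20 + 1
20 = 20·1 + 0
Back-substitute:
1 = 441 − 22·20
1 = −22·1343 + 67·441
1 = 67·5813 − 290·1343
1 = −290·18782 + 937·5813
137287⁻¹ ≡ 937 (mod 18782), so k ≡ 937·13917 ≡ 5521 (mod 18782).
x = 45851 + 137287·5521 = 758007378.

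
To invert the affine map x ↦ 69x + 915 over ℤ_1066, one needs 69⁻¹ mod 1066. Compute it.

Run Euclid on (1066, 69):
1066 = 15×69 + 31
69 = 2×31 + 7
31 = 4×7 + 3
7 = 2×3 + 1
3 = 3×1 + 0
The gcd is 1. Working backward:
1 = 7 − 2·3
1 = −2·31 + 9·7
1 = 9·69 − 20·31
1 = −20·1066 + 309·69
So 69·309 ≡ 1 (mod 1066).

309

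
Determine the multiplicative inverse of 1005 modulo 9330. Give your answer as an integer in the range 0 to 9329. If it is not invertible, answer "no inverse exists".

no inverse exists

Euclidean algorithm on 9330, 1005:
9330 = 9×1005 + 285
1005 = 3×285 + 150
285 = 1×150 + 135
150 = 1×135 + 15
135 = 9×15 + 0
gcd(1005, 9330) = 15 ≠ 1, so 1005 has no multiplicative inverse modulo 9330.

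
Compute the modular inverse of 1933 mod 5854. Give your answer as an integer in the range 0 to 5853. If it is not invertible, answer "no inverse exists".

745

Apply the Euclidean algorithm to 5854 and 1933:
5854 = 3·1933 + 55
1933 = 35·55 + 8
55 = 6·8 + 7
8 = 1·7 + 1
7 = 7·1 + 0
The gcd is 1. Working backward:
1 = 8 − 7
1 = −55 + 7·8
1 = 7·1933 − 246·55
1 = −246·5854 + 745·1933
So 1933·745 ≡ 1 (mod 5854).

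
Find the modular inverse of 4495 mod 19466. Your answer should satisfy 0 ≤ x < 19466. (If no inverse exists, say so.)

3157

Run Euclid on (19466, 4495):
19466 = 4×4495 + 1486
4495 = 3×1486 + 37
1486 = 40×37 + 6
37 = 6×6 + 1
6 = 6×1 + 0
gcd = 1, so the inverse exists. Back-substitute:
1 = 37 − 6·6
1 = −6·1486 + 241·37
1 = 241·4495 − 729·1486
1 = −729·19466 + 3157·4495
So 4495·3157 ≡ 1 (mod 19466).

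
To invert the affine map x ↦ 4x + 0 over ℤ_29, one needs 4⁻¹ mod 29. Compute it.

Run Euclid on (29, 4):
29 = 7×4 + 1
4 = 4×1 + 0
gcd = 1, so the inverse exists. Back-substitute:
1 = 29 − 7·4
Hence 4⁻¹ ≡ -7 ≡ 22 (mod 29).

22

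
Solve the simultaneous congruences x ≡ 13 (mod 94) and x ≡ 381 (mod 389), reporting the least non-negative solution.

Write x = 13 + 94·k. Then 94·k ≡ 381 − 13 ≡ 368 (mod 389).
Need 94⁻¹ mod 389. Extended Euclid on (389, 94):
389 = 4*94 + 13
94 = 7*13 + 3
13 = 4*3 + 1
3 = 3*1 + 0
Back-substitute:
1 = 13 − 4·3
1 = −4·94 + 29·13
1 = 29·389 − 120·94
94⁻¹ ≡ 269 (mod 389), so k ≡ 269·368 ≡ 186 (mod 389).
x = 13 + 94·186 = 17497.

17497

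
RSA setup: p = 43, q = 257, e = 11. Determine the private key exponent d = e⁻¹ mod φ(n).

φ(n) = (p−1)(q−1) = 42·256 = 10752.
Need d with 11·d ≡ 1 (mod 10752). Apply the extended Euclidean algorithm:
10752 = 977·11 + 5
11 = 2·5 + 1
5 = 5·1 + 0
Back-substitute:
1 = 11 − 2·5
1 = −2·10752 + 1955·11
So 11·1955 ≡ 1 (mod 10752), hence d = 1955.

1955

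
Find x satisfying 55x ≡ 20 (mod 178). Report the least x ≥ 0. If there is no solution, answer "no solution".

First find gcd(55, 178):
178 = 3×55 + 13
55 = 4×13 + 3
13 = 4×3 + 1
3 = 3×1 + 0
gcd = 1, so a unique solution mod 178 exists.
Back-substitute for the Bézout coefficients:
1 = 13 − 4·3
1 = −4·55 + 17·13
1 = 17·178 − 55·55
So 55·(-55) ≡ 1 (mod 178), giving 55⁻¹ ≡ 123.
x ≡ 55⁻¹·20 ≡ 123·20 ≡ 146 (mod 178).

146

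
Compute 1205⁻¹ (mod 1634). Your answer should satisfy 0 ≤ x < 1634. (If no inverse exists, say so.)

259

Apply the Euclidean algorithm to 1634 and 1205:
1634 = 1·1205 + 429
1205 = 2·429 + 347
429 = 1·347 + 82
347 = 4·82 + 19
82 = 4·19 + 6
19 = 3·6 + 1
6 = 6·1 + 0
Since gcd(1205, 1634) = 1, back-substitute to write 1 as a combination:
1 = 19 − 3·6
1 = −3·82 + 13·19
1 = 13·347 − 55·82
1 = −55·429 + 68·347
1 = 68·1205 − 191·429
1 = −191·1634 + 259·1205
So 1205·259 ≡ 1 (mod 1634).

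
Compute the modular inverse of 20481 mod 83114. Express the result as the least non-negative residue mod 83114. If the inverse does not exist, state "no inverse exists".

Apply the Euclidean algorithm to 83114 and 20481:
83114 = 4×20481 + 1190
20481 = 17×1190 + 251
1190 = 4×251 + 186
251 = 1×186 + 65
186 = 2×65 + 56
65 = 1×56 + 9
56 = 6×9 + 2
9 = 4×2 + 1
2 = 2×1 + 0
The gcd is 1. Working backward:
1 = 9 − 4·2
1 = −4·56 + 25·9
1 = 25·65 − 29·56
1 = −29·186 + 83·65
1 = 83·251 − 112·186
1 = −112·1190 + 531·251
1 = 531·20481 − 9139·1190
1 = −9139·83114 + 37087·20481
So 20481·37087 ≡ 1 (mod 83114).

37087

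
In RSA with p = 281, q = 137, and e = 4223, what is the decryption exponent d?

27647

φ(n) = (p−1)(q−1) = 280·136 = 38080.
Need d with 4223·d ≡ 1 (mod 38080). Apply the extended Euclidean algorithm:
38080 = 9×4223 + 73
4223 = 57×73 + 62
73 = 1×62 + 11
62 = 5×11 + 7
11 = 1×7 + 4
7 = 1×4 + 3
4 = 1×3 + 1
3 = 3×1 + 0
Back-substitute:
1 = 4 − 3
1 = −7 + 2·4
1 = 2·11 − 3·7
1 = −3·62 + 17·11
1 = 17·73 − 20·62
1 = −20·4223 + 1157·73
1 = 1157·38080 − 10433·4223
So 4223·(-10433) ≡ 1 (mod 38080), hence d ≡ -10433 ≡ 27647 (mod 38080).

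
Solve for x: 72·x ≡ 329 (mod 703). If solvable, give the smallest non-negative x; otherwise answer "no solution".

483

First find gcd(72, 703):
703 = 9*72 + 55
72 = 1*55 + 17
55 = 3*17 + 4
17 = 4*4 + 1
4 = 4*1 + 0
gcd = 1, so a unique solution mod 703 exists.
Back-substitute for the Bézout coefficients:
1 = 17 − 4·4
1 = −4·55 + 13·17
1 = 13·72 − 17·55
1 = −17·703 + 166·72
So 72·(166) ≡ 1 (mod 703), giving 72⁻¹ ≡ 166.
x ≡ 72⁻¹·329 ≡ 166·329 ≡ 483 (mod 703).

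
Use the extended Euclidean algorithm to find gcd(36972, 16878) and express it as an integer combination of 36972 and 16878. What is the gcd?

6

Euclidean algorithm:
36972 = 2×16878 + 3216
16878 = 5×3216 + 798
3216 = 4×798 + 24
798 = 33×24 + 6
24 = 4×6 + 0
gcd(36972, 16878) = 6.
Express as a combination:
6 = 798 − 33·24
6 = −33·3216 + 133·798
6 = 133·16878 − 698·3216
6 = −698·36972 + 1529·16878
So 6 = (-698)·36972 + (1529)·16878.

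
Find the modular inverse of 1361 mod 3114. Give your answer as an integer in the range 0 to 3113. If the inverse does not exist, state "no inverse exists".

Run Euclid on (3114, 1361):
3114 = 2*1361 + 392
1361 = 3*392 + 185
392 = 2*185 + 22
185 = 8*22 + 9
22 = 2*9 + 4
9 = 2*4 + 1
4 = 4*1 + 0
Since gcd(1361, 3114) = 1, back-substitute to write 1 as a combination:
1 = 9 − 2·4
1 = −2·22 + 5·9
1 = 5·185 − 42·22
1 = −42·392 + 89·185
1 = 89·1361 − 309·392
1 = −309·3114 + 707·1361
So 1361·707 ≡ 1 (mod 3114).

707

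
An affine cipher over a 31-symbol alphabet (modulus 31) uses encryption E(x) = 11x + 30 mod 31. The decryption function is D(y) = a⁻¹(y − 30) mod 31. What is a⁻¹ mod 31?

17

Apply the Euclidean algorithm to 31 and 11:
31 = 2×11 + 9
11 = 1×9 + 2
9 = 4×2 + 1
2 = 2×1 + 0
The gcd is 1. Working backward:
1 = 9 − 4·2
1 = −4·11 + 5·9
1 = 5·31 − 14·11
Thus 11·(-14) ≡ 1 (mod 31); reducing, -14 mod 31 = 17.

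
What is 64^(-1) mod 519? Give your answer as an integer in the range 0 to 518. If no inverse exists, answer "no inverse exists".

Extended Euclidean algorithm:
519 = 8×64 + 7
64 = 9×7 + 1
7 = 7×1 + 0
The gcd is 1. Working backward:
1 = 64 − 9·7
1 = −9·519 + 73·64
So 64·73 ≡ 1 (mod 519).

73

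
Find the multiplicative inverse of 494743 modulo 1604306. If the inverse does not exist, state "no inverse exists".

gcd(1604306, 494743) by repeated division:
1604306 = 3×494743 + 120077
494743 = 4×120077 + 14435
120077 = 8×14435 + 4597
14435 = 3×4597 + 644
4597 = 7×644 + 89
644 = 7×89 + 21
89 = 4×21 + 5
21 = 4×5 + 1
5 = 5×1 + 0
gcd = 1, so the inverse exists. Back-substitute:
1 = 21 − 4·5
1 = −4·89 + 17·21
1 = 17·644 − 123·89
1 = −123·4597 + 878·644
1 = 878·14435 − 2757·4597
1 = −2757·120077 + 22934·14435
1 = 22934·494743 − 94493·120077
1 = −94493·1604306 + 306413·494743
So 494743·306413 ≡ 1 (mod 1604306).

306413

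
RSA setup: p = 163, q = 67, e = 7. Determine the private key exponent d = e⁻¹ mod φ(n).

φ(n) = (p−1)(q−1) = 162·66 = 10692.
Need d with 7·d ≡ 1 (mod 10692). Apply the extended Euclidean algorithm:
10692 = 1527·7 + 3
7 = 2·3 + 1
3 = 3·1 + 0
Back-substitute:
1 = 7 − 2·3
1 = −2·10692 + 3055·7
So 7·3055 ≡ 1 (mod 10692), hence d = 3055.

3055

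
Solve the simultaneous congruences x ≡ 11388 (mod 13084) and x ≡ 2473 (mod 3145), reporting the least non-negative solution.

8515988

Write x = 11388 + 13084·k. Then 13084·k ≡ 2473 − 11388 ≡ 520 (mod 3145).
Need 13084⁻¹ mod 3145. Extended Euclid on (3145, 504):
3145 = 6*504 + 121
504 = 4*121 + 20
121 = 6*20 + 1
20 = 20*1 + 0
Back-substitute:
1 = 121 − 6·20
1 = −6·504 + 25·121
1 = 25·3145 − 156·504
13084⁻¹ ≡ 2989 (mod 3145), so k ≡ 2989·520 ≡ 650 (mod 3145).
x = 11388 + 13084·650 = 8515988.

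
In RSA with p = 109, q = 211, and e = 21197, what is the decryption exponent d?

φ(n) = (p−1)(q−1) = 108·210 = 22680.
Need d with 21197·d ≡ 1 (mod 22680). Apply the extended Euclidean algorithm:
22680 = 1×21197 + 1483
21197 = 14×1483 + 435
1483 = 3×435 + 178
435 = 2×178 + 79
178 = 2×79 + 20
79 = 3×20 + 19
20 = 1×19 + 1
19 = 19×1 + 0
Back-substitute:
1 = 20 − 19
1 = −79 + 4·20
1 = 4·178 − 9·79
1 = −9·435 + 22·178
1 = 22·1483 − 75·435
1 = −75·21197 + 1072·1483
1 = 1072·22680 − 1147·21197
So 21197·(-1147) ≡ 1 (mod 22680), hence d ≡ -1147 ≡ 21533 (mod 22680).

21533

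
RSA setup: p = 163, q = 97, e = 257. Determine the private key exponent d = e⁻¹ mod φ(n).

13313

φ(n) = (p−1)(q−1) = 162·96 = 15552.
Need d with 257·d ≡ 1 (mod 15552). Apply the extended Euclidean algorithm:
15552 = 60×257 + 132
257 = 1×132 + 125
132 = 1×125 + 7
125 = 17×7 + 6
7 = 1×6 + 1
6 = 6×1 + 0
Back-substitute:
1 = 7 − 6
1 = −125 + 18·7
1 = 18·132 − 19·125
1 = −19·257 + 37·132
1 = 37·15552 − 2239·257
So 257·(-2239) ≡ 1 (mod 15552), hence d ≡ -2239 ≡ 13313 (mod 15552).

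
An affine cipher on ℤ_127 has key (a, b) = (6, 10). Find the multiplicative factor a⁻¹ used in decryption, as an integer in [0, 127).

Run Euclid on (127, 6):
127 = 21*6 + 1
6 = 6*1 + 0
The gcd is 1. Working backward:
1 = 127 − 21·6
Hence 6⁻¹ ≡ -21 ≡ 106 (mod 127).

106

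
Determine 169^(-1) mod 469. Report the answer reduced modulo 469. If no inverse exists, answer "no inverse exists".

Run Euclid on (469, 169):
469 = 2·169 + 131
169 = 1·131 + 38
131 = 3·38 + 17
38 = 2·17 + 4
17 = 4·4 + 1
4 = 4·1 + 0
The gcd is 1. Working backward:
1 = 17 − 4·4
1 = −4·38 + 9·17
1 = 9·131 − 31·38
1 = −31·169 + 40·131
1 = 40·469 − 111·169
Thus 169·(-111) ≡ 1 (mod 469); reducing, -111 mod 469 = 358.

358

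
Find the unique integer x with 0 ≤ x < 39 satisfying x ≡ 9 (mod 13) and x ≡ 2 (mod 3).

35

Write x = 9 + 13·k. Then 13·k ≡ 2 − 9 ≡ 2 (mod 3).
Need 13⁻¹ mod 3. Extended Euclid on (3, 1):
3 = 3·1 + 0
13⁻¹ ≡ 1 (mod 3), so k ≡ 1·2 ≡ 2 (mod 3).
x = 9 + 13·2 = 35.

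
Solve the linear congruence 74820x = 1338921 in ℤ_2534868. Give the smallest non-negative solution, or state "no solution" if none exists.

no solution

gcd(74820, 2534868):
2534868 = 33·74820 + 65808
74820 = 1·65808 + 9012
65808 = 7·9012 + 2724
9012 = 3·2724 + 840
2724 = 3·840 + 204
840 = 4·204 + 24
204 = 8·24 + 12
24 = 2·12 + 0
gcd = 12, but 12 ∤ 1338921, so the congruence has no solution.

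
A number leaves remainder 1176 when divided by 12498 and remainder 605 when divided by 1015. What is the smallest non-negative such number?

Write x = 1176 + 12498·k. Then 12498·k ≡ 605 − 1176 ≡ 444 (mod 1015).
Need 12498⁻¹ mod 1015. Extended Euclid on (1015, 318):
1015 = 3*318 + 61
318 = 5*61 + 13
61 = 4*13 + 9
13 = 1*9 + 4
9 = 2*4 + 1
4 = 4*1 + 0
Back-substitute:
1 = 9 − 2·4
1 = −2·13 + 3·9
1 = 3·61 − 14·13
1 = −14·318 + 73·61
1 = 73·1015 − 233·318
12498⁻¹ ≡ 782 (mod 1015), so k ≡ 782·444 ≡ 78 (mod 1015).
x = 1176 + 12498·78 = 976020.

976020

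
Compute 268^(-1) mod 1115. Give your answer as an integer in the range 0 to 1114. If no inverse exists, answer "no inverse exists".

337

gcd(1115, 268) by repeated division:
1115 = 4*268 + 43
268 = 6*43 + 10
43 = 4*10 + 3
10 = 3*3 + 1
3 = 3*1 + 0
Since gcd(268, 1115) = 1, back-substitute to write 1 as a combination:
1 = 10 − 3·3
1 = −3·43 + 13·10
1 = 13·268 − 81·43
1 = −81·1115 + 337·268
So 268·337 ≡ 1 (mod 1115).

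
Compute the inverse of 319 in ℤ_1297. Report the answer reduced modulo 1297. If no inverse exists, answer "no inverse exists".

988

Extended Euclidean algorithm:
1297 = 4×319 + 21
319 = 15×21 + 4
21 = 5×4 + 1
4 = 4×1 + 0
gcd = 1, so the inverse exists. Back-substitute:
1 = 21 − 5·4
1 = −5·319 + 76·21
1 = 76·1297 − 309·319
So 319·(-309) ≡ 1 (mod 1297), and -309 ≡ 988 (mod 1297).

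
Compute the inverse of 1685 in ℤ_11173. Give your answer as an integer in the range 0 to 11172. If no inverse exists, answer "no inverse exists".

Apply the Euclidean algorithm to 11173 and 1685:
11173 = 6·1685 + 1063
1685 = 1·1063 + 622
1063 = 1·622 + 441
622 = 1·441 + 181
441 = 2·181 + 79
181 = 2·79 + 23
79 = 3·23 + 10
23 = 2·10 + 3
10 = 3·3 + 1
3 = 3·1 + 0
The gcd is 1. Working backward:
1 = 10 − 3·3
1 = −3·23 + 7·10
1 = 7·79 − 24·23
1 = −24·181 + 55·79
1 = 55·441 − 134·181
1 = −134·622 + 189·441
1 = 189·1063 − 323·622
1 = −323·1685 + 512·1063
1 = 512·11173 − 3395·1685
Thus 1685·(-3395) ≡ 1 (mod 11173); reducing, -3395 mod 11173 = 7778.

7778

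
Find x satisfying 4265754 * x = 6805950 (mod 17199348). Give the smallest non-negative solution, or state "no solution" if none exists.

First find gcd(4265754, 17199348):
17199348 = 4·4265754 + 136332
4265754 = 31·136332 + 39462
136332 = 3·39462 + 17946
39462 = 2·17946 + 3570
17946 = 5·3570 + 96
3570 = 37·96 + 18
96 = 5·18 + 6
18 = 3·6 + 0
gcd = 6 and 6 | 6805950, so solutions exist. Divide through by 6: 710959x ≡ 1134325 (mod 2866558).
Now find 710959⁻¹ mod 2866558:
2866558 = 4*710959 + 22722
710959 = 31*22722 + 6577
22722 = 3*6577 + 2991
6577 = 2*2991 + 595
2991 = 5*595 + 16
595 = 37*16 + 3
16 = 5*3 + 1
3 = 3*1 + 0
Back-substitute:
1 = 16 − 5·3
1 = −5·595 + 186·16
1 = 186·2991 − 935·595
1 = −935·6577 + 2056·2991
1 = 2056·22722 − 7103·6577
1 = −7103·710959 + 222249·22722
1 = 222249·2866558 − 896099·710959
So 710959·(-896099) ≡ 1 (mod 2866558), i.e. 710959⁻¹ ≡ 1970459.
Then x ≡ 1970459·1134325 ≡ 2502393 (mod 2866558); the smallest non-negative solution is x = 2502393.

2502393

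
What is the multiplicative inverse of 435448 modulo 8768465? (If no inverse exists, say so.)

6698397

Run Euclid on (8768465, 435448):
8768465 = 20·435448 + 59505
435448 = 7·59505 + 18913
59505 = 3·18913 + 2766
18913 = 6·2766 + 2317
2766 = 1·2317 + 449
2317 = 5·449 + 72
449 = 6·72 + 17
72 = 4·17 + 4
17 = 4·4 + 1
4 = 4·1 + 0
Since gcd(435448, 8768465) = 1, back-substitute to write 1 as a combination:
1 = 17 − 4·4
1 = −4·72 + 17·17
1 = 17·449 − 106·72
1 = −106·2317 + 547·449
1 = 547·2766 − 653·2317
1 = −653·18913 + 4465·2766
1 = 4465·59505 − 14048·18913
1 = −14048·435448 + 102801·59505
1 = 102801·8768465 − 2070068·435448
Hence 435448⁻¹ ≡ -2070068 ≡ 6698397 (mod 8768465).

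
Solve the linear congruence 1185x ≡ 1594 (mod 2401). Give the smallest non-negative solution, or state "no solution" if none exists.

First find gcd(1185, 2401):
2401 = 2·1185 + 31
1185 = 38·31 + 7
31 = 4·7 + 3
7 = 2·3 + 1
3 = 3·1 + 0
gcd = 1, so a unique solution mod 2401 exists.
Back-substitute for the Bézout coefficients:
1 = 7 − 2·3
1 = −2·31 + 9·7
1 = 9·1185 − 344·31
1 = −344·2401 + 697·1185
So 1185·(697) ≡ 1 (mod 2401), giving 1185⁻¹ ≡ 697.
x ≡ 1185⁻¹·1594 ≡ 697·1594 ≡ 1756 (mod 2401).

1756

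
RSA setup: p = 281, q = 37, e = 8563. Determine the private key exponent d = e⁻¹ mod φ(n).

φ(n) = (p−1)(q−1) = 280·36 = 10080.
Need d with 8563·d ≡ 1 (mod 10080). Apply the extended Euclidean algorithm:
10080 = 1×8563 + 1517
8563 = 5×1517 + 978
1517 = 1×978 + 539
978 = 1×539 + 439
539 = 1×439 + 100
439 = 4×100 + 39
100 = 2×39 + 22
39 = 1×22 + 17
22 = 1×17 + 5
17 = 3×5 + 2
5 = 2×2 + 1
2 = 2×1 + 0
Back-substitute:
1 = 5 − 2·2
1 = −2·17 + 7·5
1 = 7·22 − 9·17
1 = −9·39 + 16·22
1 = 16·100 − 41·39
1 = −41·439 + 180·100
1 = 180·539 − 221·439
1 = −221·978 + 401·539
1 = 401·1517 − 622·978
1 = −622·8563 + 3511·1517
1 = 3511·10080 − 4133·8563
So 8563·(-4133) ≡ 1 (mod 10080), hence d ≡ -4133 ≡ 5947 (mod 10080).

5947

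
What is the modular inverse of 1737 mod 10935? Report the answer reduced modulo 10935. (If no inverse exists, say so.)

no inverse exists

Compute gcd(1737, 10935):
10935 = 6·1737 + 513
1737 = 3·513 + 198
513 = 2·198 + 117
198 = 1·117 + 81
117 = 1·81 + 36
81 = 2·36 + 9
36 = 4·9 + 0
gcd(1737, 10935) = 9 ≠ 1, so 1737 has no multiplicative inverse modulo 10935.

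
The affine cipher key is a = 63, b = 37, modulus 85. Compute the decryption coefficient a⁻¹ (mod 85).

27

Run Euclid on (85, 63):
85 = 1*63 + 22
63 = 2*22 + 19
22 = 1*19 + 3
19 = 6*3 + 1
3 = 3*1 + 0
gcd = 1, so the inverse exists. Back-substitute:
1 = 19 − 6·3
1 = −6·22 + 7·19
1 = 7·63 − 20·22
1 = −20·85 + 27·63
So 63·27 ≡ 1 (mod 85).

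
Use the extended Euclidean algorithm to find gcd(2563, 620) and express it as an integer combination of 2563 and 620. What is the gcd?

Repeated division:
2563 = 4·620 + 83
620 = 7·83 + 39
83 = 2·39 + 5
39 = 7·5 + 4
5 = 1·4 + 1
4 = 4·1 + 0
gcd(2563, 620) = 1.
Working backward:
1 = 5 − 4
1 = −39 + 8·5
1 = 8·83 − 17·39
1 = −17·620 + 127·83
1 = 127·2563 − 525·620
So 1 = (127)·2563 + (-525)·620.

1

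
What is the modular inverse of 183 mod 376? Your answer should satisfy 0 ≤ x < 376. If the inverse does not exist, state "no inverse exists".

263

Extended Euclidean algorithm:
376 = 2*183 + 10
183 = 18*10 + 3
10 = 3*3 + 1
3 = 3*1 + 0
gcd = 1, so the inverse exists. Back-substitute:
1 = 10 − 3·3
1 = −3·183 + 55·10
1 = 55·376 − 113·183
So 183·(-113) ≡ 1 (mod 376), and -113 ≡ 263 (mod 376).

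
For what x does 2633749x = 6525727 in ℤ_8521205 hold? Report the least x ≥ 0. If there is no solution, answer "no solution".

First find gcd(2633749, 8521205):
8521205 = 3×2633749 + 619958
2633749 = 4×619958 + 153917
619958 = 4×153917 + 4290
153917 = 35×4290 + 3767
4290 = 1×3767 + 523
3767 = 7×523 + 106
523 = 4×106 + 99
106 = 1×99 + 7
99 = 14×7 + 1
7 = 7×1 + 0
gcd = 1, so a unique solution mod 8521205 exists.
Back-substitute for the Bézout coefficients:
1 = 99 − 14·7
1 = −14·106 + 15·99
1 = 15·523 − 74·106
1 = −74·3767 + 533·523
1 = 533·4290 − 607·3767
1 = −607·153917 + 21778·4290
1 = 21778·619958 − 87719·153917
1 = −87719·2633749 + 372654·619958
1 = 372654·8521205 − 1205681·2633749
So 2633749·(-1205681) ≡ 1 (mod 8521205), giving 2633749⁻¹ ≡ 7315524.
x ≡ 2633749⁻¹·6525727 ≡ 7315524·6525727 ≡ 7327203 (mod 8521205).

7327203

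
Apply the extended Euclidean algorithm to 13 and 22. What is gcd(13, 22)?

1

Apply Euclid's algorithm to 22 and 13:
22 = 1×13 + 9
13 = 1×9 + 4
9 = 2×4 + 1
4 = 4×1 + 0
gcd(13, 22) = 1.
Working backward:
1 = 9 − 2·4
1 = −2·13 + 3·9
1 = 3·22 − 5·13
So 1 = (3)·22 + (-5)·13.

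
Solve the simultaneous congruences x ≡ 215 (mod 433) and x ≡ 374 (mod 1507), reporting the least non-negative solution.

Write x = 215 + 433·k. Then 433·k ≡ 374 − 215 ≡ 159 (mod 1507).
Need 433⁻¹ mod 1507. Extended Euclid on (1507, 433):
1507 = 3·433 + 208
433 = 2·208 + 17
208 = 12·17 + 4
17 = 4·4 + 1
4 = 4·1 + 0
Back-substitute:
1 = 17 − 4·4
1 = −4·208 + 49·17
1 = 49·433 − 102·208
1 = −102·1507 + 355·433
433⁻¹ ≡ 355 (mod 1507), so k ≡ 355·159 ≡ 686 (mod 1507).
x = 215 + 433·686 = 297253.

297253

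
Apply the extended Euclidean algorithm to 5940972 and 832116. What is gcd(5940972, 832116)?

Euclidean algorithm:
5940972 = 7·832116 + 116160
832116 = 7·116160 + 18996
116160 = 6·18996 + 2184
18996 = 8·2184 + 1524
2184 = 1·1524 + 660
1524 = 2·660 + 204
660 = 3·204 + 48
204 = 4·48 + 12
48 = 4·12 + 0
gcd(5940972, 832116) = 12.
Express as a combination:
12 = 204 − 4·48
12 = −4·660 + 13·204
12 = 13·1524 − 30·660
12 = −30·2184 + 43·1524
12 = 43·18996 − 374·2184
12 = −374·116160 + 2287·18996
12 = 2287·832116 − 16383·116160
12 = −16383·5940972 + 116968·832116
So 12 = (-16383)·5940972 + (116968)·832116.

12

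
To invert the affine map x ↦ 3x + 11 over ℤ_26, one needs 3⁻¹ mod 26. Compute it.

gcd(26, 3) by repeated division:
26 = 8·3 + 2
3 = 1·2 + 1
2 = 2·1 + 0
Since gcd(3, 26) = 1, back-substitute to write 1 as a combination:
1 = 3 − 2
1 = −26 + 9·3
So 3·9 ≡ 1 (mod 26).

9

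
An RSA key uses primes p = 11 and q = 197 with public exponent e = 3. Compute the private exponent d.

φ(n) = (p−1)(q−1) = 10·196 = 1960.
Need d with 3·d ≡ 1 (mod 1960). Apply the extended Euclidean algorithm:
1960 = 653*3 + 1
3 = 3*1 + 0
Back-substitute:
1 = 1960 − 653·3
So 3·(-653) ≡ 1 (mod 1960), hence d ≡ -653 ≡ 1307 (mod 1960).

1307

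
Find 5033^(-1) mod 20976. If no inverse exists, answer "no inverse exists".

Extended Euclidean algorithm:
20976 = 4·5033 + 844
5033 = 5·844 + 813
844 = 1·813 + 31
813 = 26·31 + 7
31 = 4·7 + 3
7 = 2·3 + 1
3 = 3·1 + 0
gcd = 1, so the inverse exists. Back-substitute:
1 = 7 − 2·3
1 = −2·31 + 9·7
1 = 9·813 − 236·31
1 = −236·844 + 245·813
1 = 245·5033 − 1461·844
1 = −1461·20976 + 6089·5033
So 5033·6089 ≡ 1 (mod 20976).

6089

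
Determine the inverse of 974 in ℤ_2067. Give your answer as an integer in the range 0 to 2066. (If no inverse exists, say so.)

1598

Extended Euclidean algorithm:
2067 = 2×974 + 119
974 = 8×119 + 22
119 = 5×22 + 9
22 = 2×9 + 4
9 = 2×4 + 1
4 = 4×1 + 0
Since gcd(974, 2067) = 1, back-substitute to write 1 as a combination:
1 = 9 − 2·4
1 = −2·22 + 5·9
1 = 5·119 − 27·22
1 = −27·974 + 221·119
1 = 221·2067 − 469·974
So 974·(-469) ≡ 1 (mod 2067), and -469 ≡ 1598 (mod 2067).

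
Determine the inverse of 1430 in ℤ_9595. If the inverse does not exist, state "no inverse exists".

no inverse exists

Euclidean algorithm on 9595, 1430:
9595 = 6·1430 + 1015
1430 = 1·1015 + 415
1015 = 2·415 + 185
415 = 2·185 + 45
185 = 4·45 + 5
45 = 9·5 + 0
gcd(1430, 9595) = 5 ≠ 1, so 1430 has no multiplicative inverse modulo 9595.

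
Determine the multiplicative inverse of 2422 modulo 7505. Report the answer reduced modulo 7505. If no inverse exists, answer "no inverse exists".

Run Euclid on (7505, 2422):
7505 = 3·2422 + 239
2422 = 10·239 + 32
239 = 7·32 + 15
32 = 2·15 + 2
15 = 7·2 + 1
2 = 2·1 + 0
The gcd is 1. Working backward:
1 = 15 − 7·2
1 = −7·32 + 15·15
1 = 15·239 − 112·32
1 = −112·2422 + 1135·239
1 = 1135·7505 − 3517·2422
Hence 2422⁻¹ ≡ -3517 ≡ 3988 (mod 7505).

3988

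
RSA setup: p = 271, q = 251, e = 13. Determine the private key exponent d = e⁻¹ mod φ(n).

15577

φ(n) = (p−1)(q−1) = 270·250 = 67500.
Need d with 13·d ≡ 1 (mod 67500). Apply the extended Euclidean algorithm:
67500 = 5192×13 + 4
13 = 3×4 + 1
4 = 4×1 + 0
Back-substitute:
1 = 13 − 3·4
1 = −3·67500 + 15577·13
So 13·15577 ≡ 1 (mod 67500), hence d = 15577.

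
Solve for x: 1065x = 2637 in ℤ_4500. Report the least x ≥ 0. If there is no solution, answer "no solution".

no solution

gcd(1065, 4500):
4500 = 4*1065 + 240
1065 = 4*240 + 105
240 = 2*105 + 30
105 = 3*30 + 15
30 = 2*15 + 0
gcd = 15, but 15 ∤ 2637, so the congruence has no solution.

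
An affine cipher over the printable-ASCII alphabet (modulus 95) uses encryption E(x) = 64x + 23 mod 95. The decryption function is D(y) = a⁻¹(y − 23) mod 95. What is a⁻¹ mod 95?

49

Apply the Euclidean algorithm to 95 and 64:
95 = 1·64 + 31
64 = 2·31 + 2
31 = 15·2 + 1
2 = 2·1 + 0
The gcd is 1. Working backward:
1 = 31 − 15·2
1 = −15·64 + 31·31
1 = 31·95 − 46·64
Hence 64⁻¹ ≡ -46 ≡ 49 (mod 95).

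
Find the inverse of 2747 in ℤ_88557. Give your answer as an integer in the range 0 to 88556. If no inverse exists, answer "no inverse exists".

28208

Run Euclid on (88557, 2747):
88557 = 32*2747 + 653
2747 = 4*653 + 135
653 = 4*135 + 113
135 = 1*113 + 22
113 = 5*22 + 3
22 = 7*3 + 1
3 = 3*1 + 0
gcd = 1, so the inverse exists. Back-substitute:
1 = 22 − 7·3
1 = −7·113 + 36·22
1 = 36·135 − 43·113
1 = −43·653 + 208·135
1 = 208·2747 − 875·653
1 = −875·88557 + 28208·2747
So 2747·28208 ≡ 1 (mod 88557).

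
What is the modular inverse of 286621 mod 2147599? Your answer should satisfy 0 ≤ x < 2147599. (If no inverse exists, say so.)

Run Euclid on (2147599, 286621):
2147599 = 7×286621 + 141252
286621 = 2×141252 + 4117
141252 = 34×4117 + 1274
4117 = 3×1274 + 295
1274 = 4×295 + 94
295 = 3×94 + 13
94 = 7×13 + 3
13 = 4×3 + 1
3 = 3×1 + 0
Since gcd(286621, 2147599) = 1, back-substitute to write 1 as a combination:
1 = 13 − 4·3
1 = −4·94 + 29·13
1 = 29·295 − 91·94
1 = −91·1274 + 393·295
1 = 393·4117 − 1270·1274
1 = −1270·141252 + 43573·4117
1 = 43573·286621 − 88416·141252
1 = −88416·2147599 + 662485·286621
So 286621·662485 ≡ 1 (mod 2147599).

662485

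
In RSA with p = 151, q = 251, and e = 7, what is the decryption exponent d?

φ(n) = (p−1)(q−1) = 150·250 = 37500.
Need d with 7·d ≡ 1 (mod 37500). Apply the extended Euclidean algorithm:
37500 = 5357·7 + 1
7 = 7·1 + 0
Back-substitute:
1 = 37500 − 5357·7
So 7·(-5357) ≡ 1 (mod 37500), hence d ≡ -5357 ≡ 32143 (mod 37500).

32143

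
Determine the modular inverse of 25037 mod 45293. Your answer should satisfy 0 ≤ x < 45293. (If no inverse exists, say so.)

Run Euclid on (45293, 25037):
45293 = 1·25037 + 20256
25037 = 1·20256 + 4781
20256 = 4·4781 + 1132
4781 = 4·1132 + 253
1132 = 4·253 + 120
253 = 2·120 + 13
120 = 9·13 + 3
13 = 4·3 + 1
3 = 3·1 + 0
gcd = 1, so the inverse exists. Back-substitute:
1 = 13 − 4·3
1 = −4·120 + 37·13
1 = 37·253 − 78·120
1 = −78·1132 + 349·253
1 = 349·4781 − 1474·1132
1 = −1474·20256 + 6245·4781
1 = 6245·25037 − 7719·20256
1 = −7719·45293 + 13964·25037
So 25037·13964 ≡ 1 (mod 45293).

13964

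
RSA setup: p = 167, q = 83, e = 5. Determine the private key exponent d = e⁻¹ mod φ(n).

φ(n) = (p−1)(q−1) = 166·82 = 13612.
Need d with 5·d ≡ 1 (mod 13612). Apply the extended Euclidean algorithm:
13612 = 2722×5 + 2
5 = 2×2 + 1
2 = 2×1 + 0
Back-substitute:
1 = 5 − 2·2
1 = −2·13612 + 5445·5
So 5·5445 ≡ 1 (mod 13612), hence d = 5445.

5445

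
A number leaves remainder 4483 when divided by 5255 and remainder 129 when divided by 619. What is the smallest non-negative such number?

Write x = 4483 + 5255·k. Then 5255·k ≡ 129 − 4483 ≡ 598 (mod 619).
Need 5255⁻¹ mod 619. Extended Euclid on (619, 303):
619 = 2*303 + 13
303 = 23*13 + 4
13 = 3*4 + 1
4 = 4*1 + 0
Back-substitute:
1 = 13 − 3·4
1 = −3·303 + 70·13
1 = 70·619 − 143·303
5255⁻¹ ≡ 476 (mod 619), so k ≡ 476·598 ≡ 527 (mod 619).
x = 4483 + 5255·527 = 2773868.

2773868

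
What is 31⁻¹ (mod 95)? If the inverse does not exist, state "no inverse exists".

Run Euclid on (95, 31):
95 = 3*31 + 2
31 = 15*2 + 1
2 = 2*1 + 0
gcd = 1, so the inverse exists. Back-substitute:
1 = 31 − 15·2
1 = −15·95 + 46·31
So 31·46 ≡ 1 (mod 95).

46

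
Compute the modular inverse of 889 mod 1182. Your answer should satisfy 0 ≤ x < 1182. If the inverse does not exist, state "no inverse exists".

Apply the Euclidean algorithm to 1182 and 889:
1182 = 1×889 + 293
889 = 3×293 + 10
293 = 29×10 + 3
10 = 3×3 + 1
3 = 3×1 + 0
Since gcd(889, 1182) = 1, back-substitute to write 1 as a combination:
1 = 10 − 3·3
1 = −3·293 + 88·10
1 = 88·889 − 267·293
1 = −267·1182 + 355·889
So 889·355 ≡ 1 (mod 1182).

355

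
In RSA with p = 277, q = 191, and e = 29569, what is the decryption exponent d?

φ(n) = (p−1)(q−1) = 276·190 = 52440.
Need d with 29569·d ≡ 1 (mod 52440). Apply the extended Euclidean algorithm:
52440 = 1*29569 + 22871
29569 = 1*22871 + 6698
22871 = 3*6698 + 2777
6698 = 2*2777 + 1144
2777 = 2*1144 + 489
1144 = 2*489 + 166
489 = 2*166 + 157
166 = 1*157 + 9
157 = 17*9 + 4
9 = 2*4 + 1
4 = 4*1 + 0
Back-substitute:
1 = 9 − 2·4
1 = −2·157 + 35·9
1 = 35·166 − 37·157
1 = −37·489 + 109·166
1 = 109·1144 − 255·489
1 = −255·2777 + 619·1144
1 = 619·6698 − 1493·2777
1 = −1493·22871 + 5098·6698
1 = 5098·29569 − 6591·22871
1 = −6591·52440 + 11689·29569
So 29569·11689 ≡ 1 (mod 52440), hence d = 11689.

11689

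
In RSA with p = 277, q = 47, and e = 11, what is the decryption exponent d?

φ(n) = (p−1)(q−1) = 276·46 = 12696.
Need d with 11·d ≡ 1 (mod 12696). Apply the extended Euclidean algorithm:
12696 = 1154*11 + 2
11 = 5*2 + 1
2 = 2*1 + 0
Back-substitute:
1 = 11 − 5·2
1 = −5·12696 + 5771·11
So 11·5771 ≡ 1 (mod 12696), hence d = 5771.

5771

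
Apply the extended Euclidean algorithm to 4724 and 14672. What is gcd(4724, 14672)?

Apply Euclid's algorithm to 14672 and 4724:
14672 = 3·4724 + 500
4724 = 9·500 + 224
500 = 2·224 + 52
224 = 4·52 + 16
52 = 3·16 + 4
16 = 4·4 + 0
gcd(4724, 14672) = 4.
Back-substituting:
4 = 52 − 3·16
4 = −3·224 + 13·52
4 = 13·500 − 29·224
4 = −29·4724 + 274·500
4 = 274·14672 − 851·4724
So 4 = (274)·14672 + (-851)·4724.

4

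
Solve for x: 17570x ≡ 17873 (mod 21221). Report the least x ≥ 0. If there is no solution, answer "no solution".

20228

First find gcd(17570, 21221):
21221 = 1·17570 + 3651
17570 = 4·3651 + 2966
3651 = 1·2966 + 685
2966 = 4·685 + 226
685 = 3·226 + 7
226 = 32·7 + 2
7 = 3·2 + 1
2 = 2·1 + 0
gcd = 1, so a unique solution mod 21221 exists.
Back-substitute for the Bézout coefficients:
1 = 7 − 3·2
1 = −3·226 + 97·7
1 = 97·685 − 294·226
1 = −294·2966 + 1273·685
1 = 1273·3651 − 1567·2966
1 = −1567·17570 + 7541·3651
1 = 7541·21221 − 9108·17570
So 17570·(-9108) ≡ 1 (mod 21221), giving 17570⁻¹ ≡ 12113.
x ≡ 17570⁻¹·17873 ≡ 12113·17873 ≡ 20228 (mod 21221).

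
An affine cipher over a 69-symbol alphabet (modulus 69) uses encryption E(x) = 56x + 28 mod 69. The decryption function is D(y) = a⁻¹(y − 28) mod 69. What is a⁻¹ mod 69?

Extended Euclidean algorithm:
69 = 1*56 + 13
56 = 4*13 + 4
13 = 3*4 + 1
4 = 4*1 + 0
gcd = 1, so the inverse exists. Back-substitute:
1 = 13 − 3·4
1 = −3·56 + 13·13
1 = 13·69 − 16·56
Hence 56⁻¹ ≡ -16 ≡ 53 (mod 69).

53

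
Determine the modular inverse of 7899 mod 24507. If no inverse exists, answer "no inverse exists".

no inverse exists

Compute gcd(7899, 24507):
24507 = 3×7899 + 810
7899 = 9×810 + 609
810 = 1×609 + 201
609 = 3×201 + 6
201 = 33×6 + 3
6 = 2×3 + 0
Since gcd = 3 > 1, 7899 is not a unit mod 24507.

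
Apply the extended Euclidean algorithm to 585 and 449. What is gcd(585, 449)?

1

Apply Euclid's algorithm to 585 and 449:
585 = 1*449 + 136
449 = 3*136 + 41
136 = 3*41 + 13
41 = 3*13 + 2
13 = 6*2 + 1
2 = 2*1 + 0
gcd(585, 449) = 1.
Back-substituting:
1 = 13 − 6·2
1 = −6·41 + 19·13
1 = 19·136 − 63·41
1 = −63·449 + 208·136
1 = 208·585 − 271·449
So 1 = (208)·585 + (-271)·449.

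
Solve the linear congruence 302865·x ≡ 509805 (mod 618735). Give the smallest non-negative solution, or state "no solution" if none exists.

First find gcd(302865, 618735):
618735 = 2×302865 + 13005
302865 = 23×13005 + 3750
13005 = 3×3750 + 1755
3750 = 2×1755 + 240
1755 = 7×240 + 75
240 = 3×75 + 15
75 = 5×15 + 0
gcd = 15 and 15 | 509805, so solutions exist. Divide through by 15: 20191x ≡ 33987 (mod 41249).
Now find 20191⁻¹ mod 41249:
41249 = 2·20191 + 867
20191 = 23·867 + 250
867 = 3·250 + 117
250 = 2·117 + 16
117 = 7·16 + 5
16 = 3·5 + 1
5 = 5·1 + 0
Back-substitute:
1 = 16 − 3·5
1 = −3·117 + 22·16
1 = 22·250 − 47·117
1 = −47·867 + 163·250
1 = 163·20191 − 3796·867
1 = −3796·41249 + 7755·20191
So 20191⁻¹ ≡ 7755 (mod 41249).
Then x ≡ 7755·33987 ≡ 29324 (mod 41249); the smallest non-negative solution is x = 29324.

29324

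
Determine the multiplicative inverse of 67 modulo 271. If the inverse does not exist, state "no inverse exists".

89

Apply the Euclidean algorithm to 271 and 67:
271 = 4·67 + 3
67 = 22·3 + 1
3 = 3·1 + 0
The gcd is 1. Working backward:
1 = 67 − 22·3
1 = −22·271 + 89·67
So 67·89 ≡ 1 (mod 271).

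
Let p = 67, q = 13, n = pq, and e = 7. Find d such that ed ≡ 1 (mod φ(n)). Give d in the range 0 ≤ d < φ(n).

679

φ(n) = (p−1)(q−1) = 66·12 = 792.
Need d with 7·d ≡ 1 (mod 792). Apply the extended Euclidean algorithm:
792 = 113×7 + 1
7 = 7×1 + 0
Back-substitute:
1 = 792 − 113·7
So 7·(-113) ≡ 1 (mod 792), hence d ≡ -113 ≡ 679 (mod 792).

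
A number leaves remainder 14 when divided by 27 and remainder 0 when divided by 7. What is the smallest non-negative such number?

Write x = 14 + 27·k. Then 27·k ≡ 0 − 14 ≡ 0 (mod 7).
Need 27⁻¹ mod 7. Extended Euclid on (7, 6):
7 = 1·6 + 1
6 = 6·1 + 0
Back-substitute:
1 = 7 − 6
27⁻¹ ≡ 6 (mod 7), so k ≡ 6·0 ≡ 0 (mod 7).
x = 14 + 27·0 = 14.

14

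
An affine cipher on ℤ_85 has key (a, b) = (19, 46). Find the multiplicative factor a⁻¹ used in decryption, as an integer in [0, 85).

9

gcd(85, 19) by repeated division:
85 = 4·19 + 9
19 = 2·9 + 1
9 = 9·1 + 0
Since gcd(19, 85) = 1, back-substitute to write 1 as a combination:
1 = 19 − 2·9
1 = −2·85 + 9·19
So 19·9 ≡ 1 (mod 85).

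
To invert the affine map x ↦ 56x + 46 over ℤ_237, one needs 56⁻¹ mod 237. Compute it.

Apply the Euclidean algorithm to 237 and 56:
237 = 4·56 + 13
56 = 4·13 + 4
13 = 3·4 + 1
4 = 4·1 + 0
gcd = 1, so the inverse exists. Back-substitute:
1 = 13 − 3·4
1 = −3·56 + 13·13
1 = 13·237 − 55·56
Hence 56⁻¹ ≡ -55 ≡ 182 (mod 237).

182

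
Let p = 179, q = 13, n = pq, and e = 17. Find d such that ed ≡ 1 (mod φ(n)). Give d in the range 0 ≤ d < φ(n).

φ(n) = (p−1)(q−1) = 178·12 = 2136.
Need d with 17·d ≡ 1 (mod 2136). Apply the extended Euclidean algorithm:
2136 = 125×17 + 11
17 = 1×11 + 6
11 = 1×6 + 5
6 = 1×5 + 1
5 = 5×1 + 0
Back-substitute:
1 = 6 − 5
1 = −11 + 2·6
1 = 2·17 − 3·11
1 = −3·2136 + 377·17
So 17·377 ≡ 1 (mod 2136), hence d = 377.

377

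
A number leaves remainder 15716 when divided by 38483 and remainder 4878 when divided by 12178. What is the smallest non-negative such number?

243382208

Write x = 15716 + 38483·k. Then 38483·k ≡ 4878 − 15716 ≡ 1340 (mod 12178).
Need 38483⁻¹ mod 12178. Extended Euclid on (12178, 1949):
12178 = 6·1949 + 484
1949 = 4·484 + 13
484 = 37·13 + 3
13 = 4·3 + 1
3 = 3·1 + 0
Back-substitute:
1 = 13 − 4·3
1 = −4·484 + 149·13
1 = 149·1949 − 600·484
1 = −600·12178 + 3749·1949
38483⁻¹ ≡ 3749 (mod 12178), so k ≡ 3749·1340 ≡ 6324 (mod 12178).
x = 15716 + 38483·6324 = 243382208.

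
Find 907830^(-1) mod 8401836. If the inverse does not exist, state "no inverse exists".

no inverse exists

Compute gcd(907830, 8401836):
8401836 = 9*907830 + 231366
907830 = 3*231366 + 213732
231366 = 1*213732 + 17634
213732 = 12*17634 + 2124
17634 = 8*2124 + 642
2124 = 3*642 + 198
642 = 3*198 + 48
198 = 4*48 + 6
48 = 8*6 + 0
The gcd is 6, not 1, hence no inverse exists.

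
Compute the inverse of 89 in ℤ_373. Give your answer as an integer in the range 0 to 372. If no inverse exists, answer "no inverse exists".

285

Apply the Euclidean algorithm to 373 and 89:
373 = 4·89 + 17
89 = 5·17 + 4
17 = 4·4 + 1
4 = 4·1 + 0
gcd = 1, so the inverse exists. Back-substitute:
1 = 17 − 4·4
1 = −4·89 + 21·17
1 = 21·373 − 88·89
So 89·(-88) ≡ 1 (mod 373), and -88 ≡ 285 (mod 373).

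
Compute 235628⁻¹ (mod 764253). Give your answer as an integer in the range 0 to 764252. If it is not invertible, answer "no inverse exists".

gcd(764253, 235628) by repeated division:
764253 = 3*235628 + 57369
235628 = 4*57369 + 6152
57369 = 9*6152 + 2001
6152 = 3*2001 + 149
2001 = 13*149 + 64
149 = 2*64 + 21
64 = 3*21 + 1
21 = 21*1 + 0
gcd = 1, so the inverse exists. Back-substitute:
1 = 64 − 3·21
1 = −3·149 + 7·64
1 = 7·2001 − 94·149
1 = −94·6152 + 289·2001
1 = 289·57369 − 2695·6152
1 = −2695·235628 + 11069·57369
1 = 11069·764253 − 35902·235628
Hence 235628⁻¹ ≡ -35902 ≡ 728351 (mod 764253).

728351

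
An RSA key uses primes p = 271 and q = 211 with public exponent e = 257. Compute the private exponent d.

φ(n) = (p−1)(q−1) = 270·210 = 56700.
Need d with 257·d ≡ 1 (mod 56700). Apply the extended Euclidean algorithm:
56700 = 220×257 + 160
257 = 1×160 + 97
160 = 1×97 + 63
97 = 1×63 + 34
63 = 1×34 + 29
34 = 1×29 + 5
29 = 5×5 + 4
5 = 1×4 + 1
4 = 4×1 + 0
Back-substitute:
1 = 5 − 4
1 = −29 + 6·5
1 = 6·34 − 7·29
1 = −7·63 + 13·34
1 = 13·97 − 20·63
1 = −20·160 + 33·97
1 = 33·257 − 53·160
1 = −53·56700 + 11693·257
So 257·11693 ≡ 1 (mod 56700), hence d = 11693.

11693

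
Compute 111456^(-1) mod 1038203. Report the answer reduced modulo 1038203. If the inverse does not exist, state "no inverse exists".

Run Euclid on (1038203, 111456):
1038203 = 9×111456 + 35099
111456 = 3×35099 + 6159
35099 = 5×6159 + 4304
6159 = 1×4304 + 1855
4304 = 2×1855 + 594
1855 = 3×594 + 73
594 = 8×73 + 10
73 = 7×10 + 3
10 = 3×3 + 1
3 = 3×1 + 0
The gcd is 1. Working backward:
1 = 10 − 3·3
1 = −3·73 + 22·10
1 = 22·594 − 179·73
1 = −179·1855 + 559·594
1 = 559·4304 − 1297·1855
1 = −1297·6159 + 1856·4304
1 = 1856·35099 − 10577·6159
1 = −10577·111456 + 33587·35099
1 = 33587·1038203 − 312860·111456
So 111456·(-312860) ≡ 1 (mod 1038203), and -312860 ≡ 725343 (mod 1038203).

725343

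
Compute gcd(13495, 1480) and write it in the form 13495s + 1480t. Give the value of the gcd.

Euclidean algorithm:
13495 = 9×1480 + 175
1480 = 8×175 + 80
175 = 2×80 + 15
80 = 5×15 + 5
15 = 3×5 + 0
gcd(13495, 1480) = 5.
Express as a combination:
5 = 80 − 5·15
5 = −5·175 + 11·80
5 = 11·1480 − 93·175
5 = −93·13495 + 848·1480
So 5 = (-93)·13495 + (848)·1480.

5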